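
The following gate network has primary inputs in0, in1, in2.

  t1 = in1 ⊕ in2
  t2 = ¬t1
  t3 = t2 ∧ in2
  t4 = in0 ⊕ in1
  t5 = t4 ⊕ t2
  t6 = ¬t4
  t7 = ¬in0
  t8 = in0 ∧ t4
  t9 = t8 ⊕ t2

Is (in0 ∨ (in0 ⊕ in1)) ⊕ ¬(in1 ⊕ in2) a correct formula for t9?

t1 = in1 ⊕ in2
t2 = ¬t1 = ¬(in1 ⊕ in2)
t4 = in0 ⊕ in1
t8 = in0 ∧ t4 = in0 ∧ (in0 ⊕ in1)
t9 = t8 ⊕ t2 = (in0 ∧ (in0 ⊕ in1)) ⊕ ¬(in1 ⊕ in2)
At in0=0, in1=1, in2=0: circuit gives 0, formula gives 1.

No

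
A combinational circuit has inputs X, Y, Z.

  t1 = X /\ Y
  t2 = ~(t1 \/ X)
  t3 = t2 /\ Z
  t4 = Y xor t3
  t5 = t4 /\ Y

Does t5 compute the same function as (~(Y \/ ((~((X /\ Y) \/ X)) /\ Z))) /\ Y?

No

t1 = X /\ Y
t2 = ~(t1 \/ X) = ~((X /\ Y) \/ X)
t3 = t2 /\ Z = (~((X /\ Y) \/ X)) /\ Z
t4 = Y xor t3 = Y xor ((~((X /\ Y) \/ X)) /\ Z)
t5 = t4 /\ Y = (Y xor ((~((X /\ Y) \/ X)) /\ Z)) /\ Y
At X=0, Y=1, Z=0: circuit gives 1, formula gives 0.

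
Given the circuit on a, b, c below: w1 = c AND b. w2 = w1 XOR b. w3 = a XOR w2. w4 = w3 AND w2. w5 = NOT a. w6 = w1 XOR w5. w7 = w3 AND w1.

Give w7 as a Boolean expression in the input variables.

w1 = c AND b
w2 = w1 XOR b = (c AND b) XOR b
w3 = a XOR w2 = a XOR ((c AND b) XOR b)
w7 = w3 AND w1 = (a XOR ((c AND b) XOR b)) AND (c AND b)

(a XOR ((c AND b) XOR b)) AND (c AND b)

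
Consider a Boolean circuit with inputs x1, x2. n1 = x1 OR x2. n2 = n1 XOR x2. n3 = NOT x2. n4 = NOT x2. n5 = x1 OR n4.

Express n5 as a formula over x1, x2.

x1 OR NOT x2

n4 = NOT x2
n5 = x1 OR n4 = x1 OR NOT x2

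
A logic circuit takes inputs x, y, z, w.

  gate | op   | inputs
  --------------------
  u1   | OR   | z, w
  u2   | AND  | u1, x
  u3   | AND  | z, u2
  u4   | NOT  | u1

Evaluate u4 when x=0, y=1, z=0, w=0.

1

u1 = 0 OR 0 = 0
u4 = NOT 0 = 1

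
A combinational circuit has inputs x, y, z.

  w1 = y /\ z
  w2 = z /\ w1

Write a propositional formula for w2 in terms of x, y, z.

w1 = y /\ z
w2 = z /\ w1 = z /\ (y /\ z)

z /\ (y /\ z)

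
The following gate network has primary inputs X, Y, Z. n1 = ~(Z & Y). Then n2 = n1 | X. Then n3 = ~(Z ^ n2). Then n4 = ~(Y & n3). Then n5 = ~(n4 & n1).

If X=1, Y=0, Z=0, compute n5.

n1 = ~(0 & 0) = 1
n2 = 1 | 1 = 1
n3 = ~(0 ^ 1) = 0
n4 = ~(0 & 0) = 1
n5 = ~(1 & 1) = 0

0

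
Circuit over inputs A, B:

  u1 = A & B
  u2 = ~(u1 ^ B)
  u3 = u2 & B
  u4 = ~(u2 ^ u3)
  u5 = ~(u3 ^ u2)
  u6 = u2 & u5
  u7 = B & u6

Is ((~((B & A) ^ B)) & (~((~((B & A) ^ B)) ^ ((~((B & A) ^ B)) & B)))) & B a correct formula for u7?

Yes

u1 = A & B
u2 = ~(u1 ^ B) = ~((A & B) ^ B)
u3 = u2 & B = (~((A & B) ^ B)) & B
u5 = ~(u3 ^ u2) = ~(((~((A & B) ^ B)) & B) ^ (~((A & B) ^ B)))
u6 = u2 & u5 = (~((A & B) ^ B)) & (~(((~((A & B) ^ B)) & B) ^ (~((A & B) ^ B))))
u7 = B & u6 = B & ((~((A & B) ^ B)) & (~(((~((A & B) ^ B)) & B) ^ (~((A & B) ^ B)))))
At A=0, B=0: circuit gives 0, formula gives 0.
At A=1, B=1: circuit gives 1, formula gives 1.
Agrees on all 4 inputs.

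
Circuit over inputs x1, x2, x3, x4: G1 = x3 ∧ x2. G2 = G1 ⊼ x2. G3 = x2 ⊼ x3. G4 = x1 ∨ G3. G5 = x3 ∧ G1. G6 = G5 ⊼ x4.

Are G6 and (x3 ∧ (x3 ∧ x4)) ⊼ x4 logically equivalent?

No

G1 = x3 ∧ x2
G5 = x3 ∧ G1 = x3 ∧ (x3 ∧ x2)
G6 = G5 ⊼ x4 = (x3 ∧ (x3 ∧ x2)) ⊼ x4
At x1=0, x2=0, x3=1, x4=1: circuit gives 1, formula gives 0.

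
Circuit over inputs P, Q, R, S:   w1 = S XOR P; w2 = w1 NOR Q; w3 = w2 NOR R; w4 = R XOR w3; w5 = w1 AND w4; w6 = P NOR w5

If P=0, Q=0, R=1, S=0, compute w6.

w1 = 0 XOR 0 = 0
w2 = 0 NOR 0 = 1
w3 = 1 NOR 1 = 0
w4 = 1 XOR 0 = 1
w5 = 0 AND 1 = 0
w6 = 0 NOR 0 = 1

1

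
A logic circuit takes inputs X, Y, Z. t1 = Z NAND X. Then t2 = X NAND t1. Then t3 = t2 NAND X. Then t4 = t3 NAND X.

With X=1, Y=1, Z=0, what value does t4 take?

0

t1 = 0 NAND 1 = 1
t2 = 1 NAND 1 = 0
t3 = 0 NAND 1 = 1
t4 = 1 NAND 1 = 0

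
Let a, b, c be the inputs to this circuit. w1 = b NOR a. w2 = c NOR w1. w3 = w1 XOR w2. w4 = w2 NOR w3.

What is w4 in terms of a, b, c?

(c NOR (b NOR a)) NOR ((b NOR a) XOR (c NOR (b NOR a)))

w1 = b NOR a
w2 = c NOR w1 = c NOR (b NOR a)
w3 = w1 XOR w2 = (b NOR a) XOR (c NOR (b NOR a))
w4 = w2 NOR w3 = (c NOR (b NOR a)) NOR ((b NOR a) XOR (c NOR (b NOR a)))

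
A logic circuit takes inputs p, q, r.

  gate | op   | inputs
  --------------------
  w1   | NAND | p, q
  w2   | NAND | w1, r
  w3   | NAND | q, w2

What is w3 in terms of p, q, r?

w1 = p NAND q
w2 = w1 NAND r = (p NAND q) NAND r
w3 = q NAND w2 = q NAND ((p NAND q) NAND r)

q NAND ((p NAND q) NAND r)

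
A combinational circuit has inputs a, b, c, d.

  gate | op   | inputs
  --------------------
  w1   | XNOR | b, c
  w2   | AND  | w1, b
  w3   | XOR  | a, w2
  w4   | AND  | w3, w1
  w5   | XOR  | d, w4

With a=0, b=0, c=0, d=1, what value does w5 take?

1

w1 = 0 XNOR 0 = 1
w2 = 1 AND 0 = 0
w3 = 0 XOR 0 = 0
w4 = 0 AND 1 = 0
w5 = 1 XOR 0 = 1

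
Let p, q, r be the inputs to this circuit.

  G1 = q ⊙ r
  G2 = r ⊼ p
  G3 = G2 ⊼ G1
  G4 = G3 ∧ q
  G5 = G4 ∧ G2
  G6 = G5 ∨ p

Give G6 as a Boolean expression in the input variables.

((((r ⊼ p) ⊼ (q ⊙ r)) ∧ q) ∧ (r ⊼ p)) ∨ p

G1 = q ⊙ r
G2 = r ⊼ p
G3 = G2 ⊼ G1 = (r ⊼ p) ⊼ (q ⊙ r)
G4 = G3 ∧ q = ((r ⊼ p) ⊼ (q ⊙ r)) ∧ q
G5 = G4 ∧ G2 = (((r ⊼ p) ⊼ (q ⊙ r)) ∧ q) ∧ (r ⊼ p)
G6 = G5 ∨ p = ((((r ⊼ p) ⊼ (q ⊙ r)) ∧ q) ∧ (r ⊼ p)) ∨ p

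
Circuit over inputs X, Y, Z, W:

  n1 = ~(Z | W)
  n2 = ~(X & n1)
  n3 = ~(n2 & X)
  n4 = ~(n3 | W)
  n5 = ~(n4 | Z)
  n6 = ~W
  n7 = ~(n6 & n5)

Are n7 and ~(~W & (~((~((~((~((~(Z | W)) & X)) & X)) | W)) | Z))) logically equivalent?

Yes

n1 = ~(Z | W)
n2 = ~(X & n1) = ~(X & (~(Z | W)))
n3 = ~(n2 & X) = ~((~(X & (~(Z | W)))) & X)
n4 = ~(n3 | W) = ~((~((~(X & (~(Z | W)))) & X)) | W)
n5 = ~(n4 | Z) = ~((~((~((~(X & (~(Z | W)))) & X)) | W)) | Z)
n6 = ~W
n7 = ~(n6 & n5) = ~(~W & (~((~((~((~(X & (~(Z | W)))) & X)) | W)) | Z)))
At X=0, Y=0, Z=0, W=0: circuit gives 0, formula gives 0.
At X=0, Y=0, Z=0, W=1: circuit gives 1, formula gives 1.
Agrees on all 16 inputs.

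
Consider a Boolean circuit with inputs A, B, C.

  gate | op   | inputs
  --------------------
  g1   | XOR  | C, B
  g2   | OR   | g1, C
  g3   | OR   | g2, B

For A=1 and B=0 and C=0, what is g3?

0

g1 = 0 XOR 0 = 0
g2 = 0 OR 0 = 0
g3 = 0 OR 0 = 0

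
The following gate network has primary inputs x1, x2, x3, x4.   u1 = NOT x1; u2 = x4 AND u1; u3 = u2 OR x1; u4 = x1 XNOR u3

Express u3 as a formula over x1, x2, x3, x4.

u1 = NOT x1
u2 = x4 AND u1 = x4 AND NOT x1
u3 = u2 OR x1 = (x4 AND NOT x1) OR x1

(x4 AND NOT x1) OR x1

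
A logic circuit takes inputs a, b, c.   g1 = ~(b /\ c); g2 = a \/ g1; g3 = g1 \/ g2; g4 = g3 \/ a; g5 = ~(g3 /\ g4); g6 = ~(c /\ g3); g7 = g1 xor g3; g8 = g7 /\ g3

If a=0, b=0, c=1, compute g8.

g1 = ~(0 /\ 1) = 1
g2 = 0 \/ 1 = 1
g3 = 1 \/ 1 = 1
g7 = 1 xor 1 = 0
g8 = 0 /\ 1 = 0

0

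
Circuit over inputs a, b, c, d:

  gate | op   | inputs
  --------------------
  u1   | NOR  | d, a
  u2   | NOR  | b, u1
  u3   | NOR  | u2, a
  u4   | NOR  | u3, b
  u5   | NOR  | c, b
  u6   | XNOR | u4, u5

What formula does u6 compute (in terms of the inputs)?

u1 = d NOR a
u2 = b NOR u1 = b NOR (d NOR a)
u3 = u2 NOR a = (b NOR (d NOR a)) NOR a
u4 = u3 NOR b = ((b NOR (d NOR a)) NOR a) NOR b
u5 = c NOR b
u6 = u4 XNOR u5 = (((b NOR (d NOR a)) NOR a) NOR b) XNOR (c NOR b)

(((b NOR (d NOR a)) NOR a) NOR b) XNOR (c NOR b)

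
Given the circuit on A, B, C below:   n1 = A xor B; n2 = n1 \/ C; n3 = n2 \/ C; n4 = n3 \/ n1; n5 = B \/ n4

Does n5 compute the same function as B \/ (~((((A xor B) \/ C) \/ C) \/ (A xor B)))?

n1 = A xor B
n2 = n1 \/ C = (A xor B) \/ C
n3 = n2 \/ C = ((A xor B) \/ C) \/ C
n4 = n3 \/ n1 = (((A xor B) \/ C) \/ C) \/ (A xor B)
n5 = B \/ n4 = B \/ ((((A xor B) \/ C) \/ C) \/ (A xor B))
At A=0, B=0, C=0: circuit gives 0, formula gives 1.

No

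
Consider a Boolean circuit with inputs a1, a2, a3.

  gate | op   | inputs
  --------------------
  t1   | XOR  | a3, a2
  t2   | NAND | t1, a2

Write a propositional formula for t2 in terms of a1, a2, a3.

(a3 XOR a2) NAND a2

t1 = a3 XOR a2
t2 = t1 NAND a2 = (a3 XOR a2) NAND a2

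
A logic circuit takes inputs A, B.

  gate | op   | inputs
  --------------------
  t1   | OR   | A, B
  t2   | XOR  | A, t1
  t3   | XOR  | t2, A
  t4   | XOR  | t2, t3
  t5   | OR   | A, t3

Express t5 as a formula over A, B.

A OR ((A XOR (A OR B)) XOR A)

t1 = A OR B
t2 = A XOR t1 = A XOR (A OR B)
t3 = t2 XOR A = (A XOR (A OR B)) XOR A
t5 = A OR t3 = A OR ((A XOR (A OR B)) XOR A)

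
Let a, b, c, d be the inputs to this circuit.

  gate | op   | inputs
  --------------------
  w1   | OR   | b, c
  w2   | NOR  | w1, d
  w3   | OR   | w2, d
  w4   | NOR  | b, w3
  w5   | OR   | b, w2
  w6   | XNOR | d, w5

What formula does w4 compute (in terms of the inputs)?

w1 = b OR c
w2 = w1 NOR d = (b OR c) NOR d
w3 = w2 OR d = ((b OR c) NOR d) OR d
w4 = b NOR w3 = b NOR (((b OR c) NOR d) OR d)

b NOR (((b OR c) NOR d) OR d)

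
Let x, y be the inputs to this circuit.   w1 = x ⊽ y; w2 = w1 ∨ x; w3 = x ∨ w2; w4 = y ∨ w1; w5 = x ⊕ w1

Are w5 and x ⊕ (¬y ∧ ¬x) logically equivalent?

w1 = x ⊽ y
w5 = x ⊕ w1 = x ⊕ (x ⊽ y)
At x=0, y=1: circuit gives 0, formula gives 0.
At x=0, y=0: circuit gives 1, formula gives 1.
Agrees on all 4 inputs.

Yes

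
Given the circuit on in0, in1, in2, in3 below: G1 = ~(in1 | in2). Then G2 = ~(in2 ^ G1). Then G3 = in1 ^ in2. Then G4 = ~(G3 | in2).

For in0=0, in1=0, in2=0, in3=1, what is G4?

G3 = 0 ^ 0 = 0
G4 = ~(0 | 0) = 1

1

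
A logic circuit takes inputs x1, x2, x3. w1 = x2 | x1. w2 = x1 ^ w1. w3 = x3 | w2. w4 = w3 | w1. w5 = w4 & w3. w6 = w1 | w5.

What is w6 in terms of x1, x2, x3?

(x2 | x1) | (((x3 | (x1 ^ (x2 | x1))) | (x2 | x1)) & (x3 | (x1 ^ (x2 | x1))))

w1 = x2 | x1
w2 = x1 ^ w1 = x1 ^ (x2 | x1)
w3 = x3 | w2 = x3 | (x1 ^ (x2 | x1))
w4 = w3 | w1 = (x3 | (x1 ^ (x2 | x1))) | (x2 | x1)
w5 = w4 & w3 = ((x3 | (x1 ^ (x2 | x1))) | (x2 | x1)) & (x3 | (x1 ^ (x2 | x1)))
w6 = w1 | w5 = (x2 | x1) | (((x3 | (x1 ^ (x2 | x1))) | (x2 | x1)) & (x3 | (x1 ^ (x2 | x1))))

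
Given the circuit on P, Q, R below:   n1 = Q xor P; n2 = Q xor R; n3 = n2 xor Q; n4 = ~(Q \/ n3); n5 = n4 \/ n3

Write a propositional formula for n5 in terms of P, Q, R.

(~(Q \/ ((Q xor R) xor Q))) \/ ((Q xor R) xor Q)

n2 = Q xor R
n3 = n2 xor Q = (Q xor R) xor Q
n4 = ~(Q \/ n3) = ~(Q \/ ((Q xor R) xor Q))
n5 = n4 \/ n3 = (~(Q \/ ((Q xor R) xor Q))) \/ ((Q xor R) xor Q)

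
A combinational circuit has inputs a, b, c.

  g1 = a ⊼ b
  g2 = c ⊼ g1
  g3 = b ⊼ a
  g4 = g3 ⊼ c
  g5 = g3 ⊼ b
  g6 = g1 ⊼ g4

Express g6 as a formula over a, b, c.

g1 = a ⊼ b
g3 = b ⊼ a
g4 = g3 ⊼ c = (b ⊼ a) ⊼ c
g6 = g1 ⊼ g4 = (a ⊼ b) ⊼ ((b ⊼ a) ⊼ c)

(a ⊼ b) ⊼ ((b ⊼ a) ⊼ c)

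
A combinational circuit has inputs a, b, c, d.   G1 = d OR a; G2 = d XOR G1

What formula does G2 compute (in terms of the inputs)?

d XOR (d OR a)

G1 = d OR a
G2 = d XOR G1 = d XOR (d OR a)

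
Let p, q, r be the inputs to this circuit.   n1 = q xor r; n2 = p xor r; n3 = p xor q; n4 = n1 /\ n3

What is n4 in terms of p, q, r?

(q xor r) /\ (p xor q)

n1 = q xor r
n3 = p xor q
n4 = n1 /\ n3 = (q xor r) /\ (p xor q)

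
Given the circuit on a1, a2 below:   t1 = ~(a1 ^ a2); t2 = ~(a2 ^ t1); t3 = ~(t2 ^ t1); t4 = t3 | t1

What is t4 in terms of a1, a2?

(~((~(a2 ^ (~(a1 ^ a2)))) ^ (~(a1 ^ a2)))) | (~(a1 ^ a2))

t1 = ~(a1 ^ a2)
t2 = ~(a2 ^ t1) = ~(a2 ^ (~(a1 ^ a2)))
t3 = ~(t2 ^ t1) = ~((~(a2 ^ (~(a1 ^ a2)))) ^ (~(a1 ^ a2)))
t4 = t3 | t1 = (~((~(a2 ^ (~(a1 ^ a2)))) ^ (~(a1 ^ a2)))) | (~(a1 ^ a2))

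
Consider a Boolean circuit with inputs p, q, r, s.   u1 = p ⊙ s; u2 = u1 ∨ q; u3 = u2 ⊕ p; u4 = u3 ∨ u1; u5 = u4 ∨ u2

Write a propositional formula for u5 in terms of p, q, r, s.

u1 = p ⊙ s
u2 = u1 ∨ q = (p ⊙ s) ∨ q
u3 = u2 ⊕ p = ((p ⊙ s) ∨ q) ⊕ p
u4 = u3 ∨ u1 = (((p ⊙ s) ∨ q) ⊕ p) ∨ (p ⊙ s)
u5 = u4 ∨ u2 = ((((p ⊙ s) ∨ q) ⊕ p) ∨ (p ⊙ s)) ∨ ((p ⊙ s) ∨ q)

((((p ⊙ s) ∨ q) ⊕ p) ∨ (p ⊙ s)) ∨ ((p ⊙ s) ∨ q)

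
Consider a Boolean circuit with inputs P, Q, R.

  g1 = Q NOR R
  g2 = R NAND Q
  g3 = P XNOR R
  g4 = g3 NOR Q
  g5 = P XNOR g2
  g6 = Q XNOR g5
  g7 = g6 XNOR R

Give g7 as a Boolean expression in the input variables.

(Q XNOR (P XNOR (R NAND Q))) XNOR R

g2 = R NAND Q
g5 = P XNOR g2 = P XNOR (R NAND Q)
g6 = Q XNOR g5 = Q XNOR (P XNOR (R NAND Q))
g7 = g6 XNOR R = (Q XNOR (P XNOR (R NAND Q))) XNOR R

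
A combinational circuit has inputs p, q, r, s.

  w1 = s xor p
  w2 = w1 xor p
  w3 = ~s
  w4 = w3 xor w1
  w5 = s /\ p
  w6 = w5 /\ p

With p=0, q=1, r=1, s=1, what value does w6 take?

w5 = 1 /\ 0 = 0
w6 = 0 /\ 0 = 0

0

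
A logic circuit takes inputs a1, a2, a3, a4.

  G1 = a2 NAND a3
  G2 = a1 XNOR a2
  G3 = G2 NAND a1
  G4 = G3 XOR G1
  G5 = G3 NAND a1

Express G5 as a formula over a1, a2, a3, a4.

G2 = a1 XNOR a2
G3 = G2 NAND a1 = (a1 XNOR a2) NAND a1
G5 = G3 NAND a1 = ((a1 XNOR a2) NAND a1) NAND a1

((a1 XNOR a2) NAND a1) NAND a1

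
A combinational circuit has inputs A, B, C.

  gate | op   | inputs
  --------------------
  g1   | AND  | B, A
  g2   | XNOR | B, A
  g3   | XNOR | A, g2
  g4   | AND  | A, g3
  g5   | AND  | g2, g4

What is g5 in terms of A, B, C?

(B XNOR A) AND (A AND (A XNOR (B XNOR A)))

g2 = B XNOR A
g3 = A XNOR g2 = A XNOR (B XNOR A)
g4 = A AND g3 = A AND (A XNOR (B XNOR A))
g5 = g2 AND g4 = (B XNOR A) AND (A AND (A XNOR (B XNOR A)))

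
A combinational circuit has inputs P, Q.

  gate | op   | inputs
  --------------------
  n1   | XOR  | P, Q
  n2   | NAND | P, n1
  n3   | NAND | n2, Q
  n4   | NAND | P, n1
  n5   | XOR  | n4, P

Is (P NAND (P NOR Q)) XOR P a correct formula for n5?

n1 = P XOR Q
n4 = P NAND n1 = P NAND (P XOR Q)
n5 = n4 XOR P = (P NAND (P XOR Q)) XOR P
At P=1, Q=0: circuit gives 1, formula gives 0.

No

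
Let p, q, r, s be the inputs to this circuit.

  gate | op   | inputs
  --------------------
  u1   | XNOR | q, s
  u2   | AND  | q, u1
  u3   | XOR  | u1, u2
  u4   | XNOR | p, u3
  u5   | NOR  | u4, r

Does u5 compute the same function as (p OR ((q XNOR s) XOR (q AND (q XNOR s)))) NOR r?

u1 = q XNOR s
u2 = q AND u1 = q AND (q XNOR s)
u3 = u1 XOR u2 = (q XNOR s) XOR (q AND (q XNOR s))
u4 = p XNOR u3 = p XNOR ((q XNOR s) XOR (q AND (q XNOR s)))
u5 = u4 NOR r = (p XNOR ((q XNOR s) XOR (q AND (q XNOR s)))) NOR r
At p=0, q=0, r=0, s=0: circuit gives 1, formula gives 0.

No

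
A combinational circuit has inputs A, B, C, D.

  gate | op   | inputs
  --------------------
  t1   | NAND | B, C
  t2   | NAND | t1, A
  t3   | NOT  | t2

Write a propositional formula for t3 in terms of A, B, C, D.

t1 = B NAND C
t2 = t1 NAND A = (B NAND C) NAND A
t3 = NOT t2 = NOT ((B NAND C) NAND A)

NOT ((B NAND C) NAND A)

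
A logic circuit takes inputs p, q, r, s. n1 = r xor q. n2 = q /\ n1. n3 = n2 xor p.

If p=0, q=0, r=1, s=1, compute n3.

n1 = 1 xor 0 = 1
n2 = 0 /\ 1 = 0
n3 = 0 xor 0 = 0

0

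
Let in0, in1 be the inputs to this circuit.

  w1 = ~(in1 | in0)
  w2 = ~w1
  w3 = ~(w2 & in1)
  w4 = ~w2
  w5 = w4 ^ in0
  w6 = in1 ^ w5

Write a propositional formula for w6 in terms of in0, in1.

w1 = ~(in1 | in0)
w2 = ~w1 = ~(~(in1 | in0))
w4 = ~w2 = ~~(~(in1 | in0))
w5 = w4 ^ in0 = ~~(~(in1 | in0)) ^ in0
w6 = in1 ^ w5 = in1 ^ (~~(~(in1 | in0)) ^ in0)

in1 ^ (~~(~(in1 | in0)) ^ in0)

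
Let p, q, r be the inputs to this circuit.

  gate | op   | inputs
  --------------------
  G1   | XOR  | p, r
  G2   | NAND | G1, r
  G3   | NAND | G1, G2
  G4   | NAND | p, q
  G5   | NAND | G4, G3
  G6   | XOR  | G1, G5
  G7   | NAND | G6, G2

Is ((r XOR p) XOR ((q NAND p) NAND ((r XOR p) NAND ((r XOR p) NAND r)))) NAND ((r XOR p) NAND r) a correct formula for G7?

G1 = p XOR r
G2 = G1 NAND r = (p XOR r) NAND r
G3 = G1 NAND G2 = (p XOR r) NAND ((p XOR r) NAND r)
G4 = p NAND q
G5 = G4 NAND G3 = (p NAND q) NAND ((p XOR r) NAND ((p XOR r) NAND r))
G6 = G1 XOR G5 = (p XOR r) XOR ((p NAND q) NAND ((p XOR r) NAND ((p XOR r) NAND r)))
G7 = G6 NAND G2 = ((p XOR r) XOR ((p NAND q) NAND ((p XOR r) NAND ((p XOR r) NAND r)))) NAND ((p XOR r) NAND r)
At p=1, q=1, r=1: circuit gives 0, formula gives 0.
At p=0, q=0, r=0: circuit gives 1, formula gives 1.
Agrees on all 8 inputs.

Yes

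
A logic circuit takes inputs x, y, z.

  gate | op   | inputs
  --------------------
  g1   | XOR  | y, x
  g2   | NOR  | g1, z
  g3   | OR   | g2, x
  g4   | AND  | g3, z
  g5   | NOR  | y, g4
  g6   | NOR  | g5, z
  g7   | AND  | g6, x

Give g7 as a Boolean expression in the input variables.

((y NOR ((((y XOR x) NOR z) OR x) AND z)) NOR z) AND x

g1 = y XOR x
g2 = g1 NOR z = (y XOR x) NOR z
g3 = g2 OR x = ((y XOR x) NOR z) OR x
g4 = g3 AND z = (((y XOR x) NOR z) OR x) AND z
g5 = y NOR g4 = y NOR ((((y XOR x) NOR z) OR x) AND z)
g6 = g5 NOR z = (y NOR ((((y XOR x) NOR z) OR x) AND z)) NOR z
g7 = g6 AND x = ((y NOR ((((y XOR x) NOR z) OR x) AND z)) NOR z) AND x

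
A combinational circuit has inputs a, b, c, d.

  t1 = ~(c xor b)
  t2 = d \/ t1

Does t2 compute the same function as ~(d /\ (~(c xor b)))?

No

t1 = ~(c xor b)
t2 = d \/ t1 = d \/ (~(c xor b))
At a=0, b=0, c=0, d=1: circuit gives 1, formula gives 0.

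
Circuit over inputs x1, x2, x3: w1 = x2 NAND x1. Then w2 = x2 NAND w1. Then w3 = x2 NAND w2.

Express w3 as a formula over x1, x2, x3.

x2 NAND (x2 NAND (x2 NAND x1))

w1 = x2 NAND x1
w2 = x2 NAND w1 = x2 NAND (x2 NAND x1)
w3 = x2 NAND w2 = x2 NAND (x2 NAND (x2 NAND x1))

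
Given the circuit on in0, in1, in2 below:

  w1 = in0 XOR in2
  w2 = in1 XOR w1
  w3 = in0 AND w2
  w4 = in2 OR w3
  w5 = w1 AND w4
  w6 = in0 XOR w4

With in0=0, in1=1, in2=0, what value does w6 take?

0

w1 = 0 XOR 0 = 0
w2 = 1 XOR 0 = 1
w3 = 0 AND 1 = 0
w4 = 0 OR 0 = 0
w6 = 0 XOR 0 = 0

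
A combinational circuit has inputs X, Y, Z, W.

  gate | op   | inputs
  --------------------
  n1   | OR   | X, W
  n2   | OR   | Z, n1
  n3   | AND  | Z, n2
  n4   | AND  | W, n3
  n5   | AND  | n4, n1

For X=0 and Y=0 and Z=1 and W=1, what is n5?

n1 = 0 OR 1 = 1
n2 = 1 OR 1 = 1
n3 = 1 AND 1 = 1
n4 = 1 AND 1 = 1
n5 = 1 AND 1 = 1

1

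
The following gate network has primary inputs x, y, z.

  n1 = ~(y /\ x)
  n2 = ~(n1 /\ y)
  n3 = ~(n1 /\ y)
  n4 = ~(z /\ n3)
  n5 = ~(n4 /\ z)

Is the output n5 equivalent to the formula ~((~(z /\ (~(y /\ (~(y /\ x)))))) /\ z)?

n1 = ~(y /\ x)
n3 = ~(n1 /\ y) = ~((~(y /\ x)) /\ y)
n4 = ~(z /\ n3) = ~(z /\ (~((~(y /\ x)) /\ y)))
n5 = ~(n4 /\ z) = ~((~(z /\ (~((~(y /\ x)) /\ y)))) /\ z)
At x=0, y=1, z=1: circuit gives 0, formula gives 0.
At x=0, y=0, z=0: circuit gives 1, formula gives 1.
Agrees on all 8 inputs.

Yes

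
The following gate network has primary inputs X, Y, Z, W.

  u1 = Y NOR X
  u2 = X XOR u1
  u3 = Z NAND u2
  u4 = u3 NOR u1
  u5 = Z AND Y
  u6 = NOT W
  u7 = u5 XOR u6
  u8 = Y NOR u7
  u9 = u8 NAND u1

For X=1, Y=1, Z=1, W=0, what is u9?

u1 = 1 NOR 1 = 0
u5 = 1 AND 1 = 1
u6 = NOT 0 = 1
u7 = 1 XOR 1 = 0
u8 = 1 NOR 0 = 0
u9 = 0 NAND 0 = 1

1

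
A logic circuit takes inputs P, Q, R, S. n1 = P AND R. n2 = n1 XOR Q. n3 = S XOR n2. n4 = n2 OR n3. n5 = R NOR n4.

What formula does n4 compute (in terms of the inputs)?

n1 = P AND R
n2 = n1 XOR Q = (P AND R) XOR Q
n3 = S XOR n2 = S XOR ((P AND R) XOR Q)
n4 = n2 OR n3 = ((P AND R) XOR Q) OR (S XOR ((P AND R) XOR Q))

((P AND R) XOR Q) OR (S XOR ((P AND R) XOR Q))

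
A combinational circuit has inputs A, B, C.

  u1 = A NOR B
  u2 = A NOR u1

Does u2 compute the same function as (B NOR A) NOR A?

Yes

u1 = A NOR B
u2 = A NOR u1 = A NOR (A NOR B)
At A=0, B=0, C=0: circuit gives 0, formula gives 0.
At A=0, B=1, C=0: circuit gives 1, formula gives 1.
Agrees on all 8 inputs.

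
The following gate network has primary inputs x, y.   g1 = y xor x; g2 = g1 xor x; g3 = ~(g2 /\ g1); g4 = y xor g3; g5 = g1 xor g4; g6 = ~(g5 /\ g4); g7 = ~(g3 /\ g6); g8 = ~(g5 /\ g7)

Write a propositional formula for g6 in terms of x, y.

g1 = y xor x
g2 = g1 xor x = (y xor x) xor x
g3 = ~(g2 /\ g1) = ~(((y xor x) xor x) /\ (y xor x))
g4 = y xor g3 = y xor (~(((y xor x) xor x) /\ (y xor x)))
g5 = g1 xor g4 = (y xor x) xor (y xor (~(((y xor x) xor x) /\ (y xor x))))
g6 = ~(g5 /\ g4) = ~(((y xor x) xor (y xor (~(((y xor x) xor x) /\ (y xor x))))) /\ (y xor (~(((y xor x) xor x) /\ (y xor x)))))

~(((y xor x) xor (y xor (~(((y xor x) xor x) /\ (y xor x))))) /\ (y xor (~(((y xor x) xor x) /\ (y xor x)))))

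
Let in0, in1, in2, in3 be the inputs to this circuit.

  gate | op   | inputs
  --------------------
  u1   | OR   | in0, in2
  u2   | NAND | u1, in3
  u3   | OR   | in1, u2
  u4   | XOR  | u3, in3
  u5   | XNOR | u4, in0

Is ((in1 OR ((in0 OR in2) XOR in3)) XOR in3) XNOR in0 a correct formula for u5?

u1 = in0 OR in2
u2 = u1 NAND in3 = (in0 OR in2) NAND in3
u3 = in1 OR u2 = in1 OR ((in0 OR in2) NAND in3)
u4 = u3 XOR in3 = (in1 OR ((in0 OR in2) NAND in3)) XOR in3
u5 = u4 XNOR in0 = ((in1 OR ((in0 OR in2) NAND in3)) XOR in3) XNOR in0
At in0=0, in1=0, in2=0, in3=0: circuit gives 0, formula gives 1.

No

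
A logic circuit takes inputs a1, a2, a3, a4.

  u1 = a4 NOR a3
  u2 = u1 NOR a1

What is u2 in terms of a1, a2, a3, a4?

u1 = a4 NOR a3
u2 = u1 NOR a1 = (a4 NOR a3) NOR a1

(a4 NOR a3) NOR a1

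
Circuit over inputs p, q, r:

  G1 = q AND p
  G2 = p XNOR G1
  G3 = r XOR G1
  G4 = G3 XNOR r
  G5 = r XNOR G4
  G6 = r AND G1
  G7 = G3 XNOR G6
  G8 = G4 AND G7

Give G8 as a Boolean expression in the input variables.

G1 = q AND p
G3 = r XOR G1 = r XOR (q AND p)
G4 = G3 XNOR r = (r XOR (q AND p)) XNOR r
G6 = r AND G1 = r AND (q AND p)
G7 = G3 XNOR G6 = (r XOR (q AND p)) XNOR (r AND (q AND p))
G8 = G4 AND G7 = ((r XOR (q AND p)) XNOR r) AND ((r XOR (q AND p)) XNOR (r AND (q AND p)))

((r XOR (q AND p)) XNOR r) AND ((r XOR (q AND p)) XNOR (r AND (q AND p)))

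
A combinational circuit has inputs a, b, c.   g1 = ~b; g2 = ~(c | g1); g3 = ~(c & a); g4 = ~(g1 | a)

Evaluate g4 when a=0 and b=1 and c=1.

g1 = ~1 = 0
g4 = ~(0 | 0) = 1

1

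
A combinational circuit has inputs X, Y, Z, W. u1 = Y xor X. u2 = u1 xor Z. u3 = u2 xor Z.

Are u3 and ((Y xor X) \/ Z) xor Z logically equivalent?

No

u1 = Y xor X
u2 = u1 xor Z = (Y xor X) xor Z
u3 = u2 xor Z = ((Y xor X) xor Z) xor Z
At X=0, Y=1, Z=1, W=0: circuit gives 1, formula gives 0.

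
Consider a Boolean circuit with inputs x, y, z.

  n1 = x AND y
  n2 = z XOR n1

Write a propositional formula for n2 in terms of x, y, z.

n1 = x AND y
n2 = z XOR n1 = z XOR (x AND y)

z XOR (x AND y)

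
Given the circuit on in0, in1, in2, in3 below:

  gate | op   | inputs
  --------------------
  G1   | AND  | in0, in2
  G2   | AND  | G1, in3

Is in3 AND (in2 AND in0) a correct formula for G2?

G1 = in0 AND in2
G2 = G1 AND in3 = (in0 AND in2) AND in3
At in0=0, in1=0, in2=0, in3=0: circuit gives 0, formula gives 0.
At in0=1, in1=0, in2=1, in3=1: circuit gives 1, formula gives 1.
Agrees on all 16 inputs.

Yes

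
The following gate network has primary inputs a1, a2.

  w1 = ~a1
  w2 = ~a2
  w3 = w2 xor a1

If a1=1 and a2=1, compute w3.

w2 = ~1 = 0
w3 = 0 xor 1 = 1

1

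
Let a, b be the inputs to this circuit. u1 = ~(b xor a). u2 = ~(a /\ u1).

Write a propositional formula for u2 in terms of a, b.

~(a /\ (~(b xor a)))

u1 = ~(b xor a)
u2 = ~(a /\ u1) = ~(a /\ (~(b xor a)))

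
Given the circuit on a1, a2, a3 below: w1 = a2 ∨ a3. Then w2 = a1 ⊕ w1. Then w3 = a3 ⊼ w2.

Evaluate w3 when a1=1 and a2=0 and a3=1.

w1 = 0 ∨ 1 = 1
w2 = 1 ⊕ 1 = 0
w3 = 1 ⊼ 0 = 1

1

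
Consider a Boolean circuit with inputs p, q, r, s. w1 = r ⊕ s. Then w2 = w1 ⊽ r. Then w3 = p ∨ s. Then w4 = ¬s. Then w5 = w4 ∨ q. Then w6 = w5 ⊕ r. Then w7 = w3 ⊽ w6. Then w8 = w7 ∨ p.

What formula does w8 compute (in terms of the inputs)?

w3 = p ∨ s
w4 = ¬s
w5 = w4 ∨ q = ¬s ∨ q
w6 = w5 ⊕ r = (¬s ∨ q) ⊕ r
w7 = w3 ⊽ w6 = (p ∨ s) ⊽ ((¬s ∨ q) ⊕ r)
w8 = w7 ∨ p = ((p ∨ s) ⊽ ((¬s ∨ q) ⊕ r)) ∨ p

((p ∨ s) ⊽ ((¬s ∨ q) ⊕ r)) ∨ p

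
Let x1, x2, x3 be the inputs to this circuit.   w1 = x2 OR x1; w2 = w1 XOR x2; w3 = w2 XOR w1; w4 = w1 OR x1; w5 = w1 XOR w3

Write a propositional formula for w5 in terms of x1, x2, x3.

(x2 OR x1) XOR (((x2 OR x1) XOR x2) XOR (x2 OR x1))

w1 = x2 OR x1
w2 = w1 XOR x2 = (x2 OR x1) XOR x2
w3 = w2 XOR w1 = ((x2 OR x1) XOR x2) XOR (x2 OR x1)
w5 = w1 XOR w3 = (x2 OR x1) XOR (((x2 OR x1) XOR x2) XOR (x2 OR x1))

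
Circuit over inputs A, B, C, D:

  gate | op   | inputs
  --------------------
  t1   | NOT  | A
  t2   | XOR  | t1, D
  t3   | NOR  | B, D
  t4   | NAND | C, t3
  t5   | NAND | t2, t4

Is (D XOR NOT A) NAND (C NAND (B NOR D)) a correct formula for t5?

t1 = NOT A
t2 = t1 XOR D = NOT A XOR D
t3 = B NOR D
t4 = C NAND t3 = C NAND (B NOR D)
t5 = t2 NAND t4 = (NOT A XOR D) NAND (C NAND (B NOR D))
At A=0, B=0, C=0, D=0: circuit gives 0, formula gives 0.
At A=0, B=0, C=0, D=1: circuit gives 1, formula gives 1.
Agrees on all 16 inputs.

Yes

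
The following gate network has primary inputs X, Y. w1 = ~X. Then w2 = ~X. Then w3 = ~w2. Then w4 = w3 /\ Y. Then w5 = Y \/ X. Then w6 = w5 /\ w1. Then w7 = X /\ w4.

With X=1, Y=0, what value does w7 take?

w2 = ~1 = 0
w3 = ~0 = 1
w4 = 1 /\ 0 = 0
w7 = 1 /\ 0 = 0

0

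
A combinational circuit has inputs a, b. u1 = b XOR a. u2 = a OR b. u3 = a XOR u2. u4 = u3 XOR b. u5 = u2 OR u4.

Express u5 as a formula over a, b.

(a OR b) OR ((a XOR (a OR b)) XOR b)

u2 = a OR b
u3 = a XOR u2 = a XOR (a OR b)
u4 = u3 XOR b = (a XOR (a OR b)) XOR b
u5 = u2 OR u4 = (a OR b) OR ((a XOR (a OR b)) XOR b)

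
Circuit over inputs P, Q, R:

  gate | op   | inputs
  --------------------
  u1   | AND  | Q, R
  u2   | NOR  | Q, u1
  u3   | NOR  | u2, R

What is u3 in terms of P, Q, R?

(Q NOR (Q AND R)) NOR R

u1 = Q AND R
u2 = Q NOR u1 = Q NOR (Q AND R)
u3 = u2 NOR R = (Q NOR (Q AND R)) NOR R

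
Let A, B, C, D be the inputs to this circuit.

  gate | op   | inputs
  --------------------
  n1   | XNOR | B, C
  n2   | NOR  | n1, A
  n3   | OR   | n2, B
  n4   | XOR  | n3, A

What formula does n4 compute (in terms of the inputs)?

n1 = B XNOR C
n2 = n1 NOR A = (B XNOR C) NOR A
n3 = n2 OR B = ((B XNOR C) NOR A) OR B
n4 = n3 XOR A = (((B XNOR C) NOR A) OR B) XOR A

(((B XNOR C) NOR A) OR B) XOR A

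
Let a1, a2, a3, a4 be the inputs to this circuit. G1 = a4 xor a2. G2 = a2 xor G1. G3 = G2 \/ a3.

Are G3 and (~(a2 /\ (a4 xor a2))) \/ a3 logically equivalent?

No

G1 = a4 xor a2
G2 = a2 xor G1 = a2 xor (a4 xor a2)
G3 = G2 \/ a3 = (a2 xor (a4 xor a2)) \/ a3
At a1=0, a2=0, a3=0, a4=0: circuit gives 0, formula gives 1.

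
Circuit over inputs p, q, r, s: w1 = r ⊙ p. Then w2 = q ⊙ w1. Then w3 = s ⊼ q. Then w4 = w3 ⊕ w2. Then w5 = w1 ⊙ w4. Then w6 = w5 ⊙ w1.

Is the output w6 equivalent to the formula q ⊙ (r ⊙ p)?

No

w1 = r ⊙ p
w2 = q ⊙ w1 = q ⊙ (r ⊙ p)
w3 = s ⊼ q
w4 = w3 ⊕ w2 = (s ⊼ q) ⊕ (q ⊙ (r ⊙ p))
w5 = w1 ⊙ w4 = (r ⊙ p) ⊙ ((s ⊼ q) ⊕ (q ⊙ (r ⊙ p)))
w6 = w5 ⊙ w1 = ((r ⊙ p) ⊙ ((s ⊼ q) ⊕ (q ⊙ (r ⊙ p)))) ⊙ (r ⊙ p)
At p=0, q=0, r=0, s=0: circuit gives 1, formula gives 0.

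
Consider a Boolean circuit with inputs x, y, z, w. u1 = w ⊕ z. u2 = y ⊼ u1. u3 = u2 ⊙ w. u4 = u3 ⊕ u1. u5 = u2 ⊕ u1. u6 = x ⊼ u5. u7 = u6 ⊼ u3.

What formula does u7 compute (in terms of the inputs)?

u1 = w ⊕ z
u2 = y ⊼ u1 = y ⊼ (w ⊕ z)
u3 = u2 ⊙ w = (y ⊼ (w ⊕ z)) ⊙ w
u5 = u2 ⊕ u1 = (y ⊼ (w ⊕ z)) ⊕ (w ⊕ z)
u6 = x ⊼ u5 = x ⊼ ((y ⊼ (w ⊕ z)) ⊕ (w ⊕ z))
u7 = u6 ⊼ u3 = (x ⊼ ((y ⊼ (w ⊕ z)) ⊕ (w ⊕ z))) ⊼ ((y ⊼ (w ⊕ z)) ⊙ w)

(x ⊼ ((y ⊼ (w ⊕ z)) ⊕ (w ⊕ z))) ⊼ ((y ⊼ (w ⊕ z)) ⊙ w)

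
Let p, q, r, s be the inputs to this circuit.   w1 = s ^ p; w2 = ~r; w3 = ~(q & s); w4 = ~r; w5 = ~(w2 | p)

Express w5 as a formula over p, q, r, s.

w2 = ~r
w5 = ~(w2 | p) = ~(~r | p)

~(~r | p)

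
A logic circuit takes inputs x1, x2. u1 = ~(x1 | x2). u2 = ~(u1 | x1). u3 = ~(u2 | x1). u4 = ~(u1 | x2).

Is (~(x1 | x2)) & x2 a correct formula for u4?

u1 = ~(x1 | x2)
u4 = ~(u1 | x2) = ~((~(x1 | x2)) | x2)
At x1=1, x2=0: circuit gives 1, formula gives 0.

No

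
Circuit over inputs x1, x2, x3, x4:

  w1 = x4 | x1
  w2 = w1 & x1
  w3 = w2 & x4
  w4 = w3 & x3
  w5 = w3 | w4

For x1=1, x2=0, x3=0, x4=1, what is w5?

w1 = 1 | 1 = 1
w2 = 1 & 1 = 1
w3 = 1 & 1 = 1
w4 = 1 & 0 = 0
w5 = 1 | 0 = 1

1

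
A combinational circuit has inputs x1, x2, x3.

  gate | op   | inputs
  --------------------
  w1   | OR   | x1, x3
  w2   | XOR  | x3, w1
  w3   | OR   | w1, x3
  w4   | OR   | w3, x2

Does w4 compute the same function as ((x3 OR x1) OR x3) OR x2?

Yes

w1 = x1 OR x3
w3 = w1 OR x3 = (x1 OR x3) OR x3
w4 = w3 OR x2 = ((x1 OR x3) OR x3) OR x2
At x1=0, x2=0, x3=0: circuit gives 0, formula gives 0.
At x1=0, x2=0, x3=1: circuit gives 1, formula gives 1.
Agrees on all 8 inputs.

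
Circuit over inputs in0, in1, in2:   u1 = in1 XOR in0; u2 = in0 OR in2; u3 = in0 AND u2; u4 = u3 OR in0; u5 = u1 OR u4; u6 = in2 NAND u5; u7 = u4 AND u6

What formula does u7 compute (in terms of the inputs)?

u1 = in1 XOR in0
u2 = in0 OR in2
u3 = in0 AND u2 = in0 AND (in0 OR in2)
u4 = u3 OR in0 = (in0 AND (in0 OR in2)) OR in0
u5 = u1 OR u4 = (in1 XOR in0) OR ((in0 AND (in0 OR in2)) OR in0)
u6 = in2 NAND u5 = in2 NAND ((in1 XOR in0) OR ((in0 AND (in0 OR in2)) OR in0))
u7 = u4 AND u6 = ((in0 AND (in0 OR in2)) OR in0) AND (in2 NAND ((in1 XOR in0) OR ((in0 AND (in0 OR in2)) OR in0)))

((in0 AND (in0 OR in2)) OR in0) AND (in2 NAND ((in1 XOR in0) OR ((in0 AND (in0 OR in2)) OR in0)))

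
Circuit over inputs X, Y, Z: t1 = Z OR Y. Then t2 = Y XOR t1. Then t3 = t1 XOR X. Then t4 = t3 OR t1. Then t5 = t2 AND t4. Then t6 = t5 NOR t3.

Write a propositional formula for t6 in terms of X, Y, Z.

t1 = Z OR Y
t2 = Y XOR t1 = Y XOR (Z OR Y)
t3 = t1 XOR X = (Z OR Y) XOR X
t4 = t3 OR t1 = ((Z OR Y) XOR X) OR (Z OR Y)
t5 = t2 AND t4 = (Y XOR (Z OR Y)) AND (((Z OR Y) XOR X) OR (Z OR Y))
t6 = t5 NOR t3 = ((Y XOR (Z OR Y)) AND (((Z OR Y) XOR X) OR (Z OR Y))) NOR ((Z OR Y) XOR X)

((Y XOR (Z OR Y)) AND (((Z OR Y) XOR X) OR (Z OR Y))) NOR ((Z OR Y) XOR X)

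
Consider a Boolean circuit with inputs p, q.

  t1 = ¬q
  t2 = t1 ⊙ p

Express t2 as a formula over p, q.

t1 = ¬q
t2 = t1 ⊙ p = ¬q ⊙ p

¬q ⊙ p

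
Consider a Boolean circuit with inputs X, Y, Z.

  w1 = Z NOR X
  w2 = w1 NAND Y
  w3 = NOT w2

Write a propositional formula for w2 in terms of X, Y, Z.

w1 = Z NOR X
w2 = w1 NAND Y = (Z NOR X) NAND Y

(Z NOR X) NAND Y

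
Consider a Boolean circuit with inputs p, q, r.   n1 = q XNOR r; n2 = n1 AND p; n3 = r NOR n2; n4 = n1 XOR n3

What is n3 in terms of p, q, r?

r NOR ((q XNOR r) AND p)

n1 = q XNOR r
n2 = n1 AND p = (q XNOR r) AND p
n3 = r NOR n2 = r NOR ((q XNOR r) AND p)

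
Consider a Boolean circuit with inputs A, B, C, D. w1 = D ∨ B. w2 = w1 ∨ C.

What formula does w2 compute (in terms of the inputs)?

w1 = D ∨ B
w2 = w1 ∨ C = (D ∨ B) ∨ C

(D ∨ B) ∨ C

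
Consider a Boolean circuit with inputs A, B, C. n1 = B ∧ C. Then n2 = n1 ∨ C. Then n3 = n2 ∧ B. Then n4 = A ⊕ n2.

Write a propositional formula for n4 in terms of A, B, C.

A ⊕ ((B ∧ C) ∨ C)

n1 = B ∧ C
n2 = n1 ∨ C = (B ∧ C) ∨ C
n4 = A ⊕ n2 = A ⊕ ((B ∧ C) ∨ C)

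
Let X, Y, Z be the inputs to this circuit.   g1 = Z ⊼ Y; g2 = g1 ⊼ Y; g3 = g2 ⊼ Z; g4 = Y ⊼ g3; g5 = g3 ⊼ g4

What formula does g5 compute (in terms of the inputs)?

(((Z ⊼ Y) ⊼ Y) ⊼ Z) ⊼ (Y ⊼ (((Z ⊼ Y) ⊼ Y) ⊼ Z))

g1 = Z ⊼ Y
g2 = g1 ⊼ Y = (Z ⊼ Y) ⊼ Y
g3 = g2 ⊼ Z = ((Z ⊼ Y) ⊼ Y) ⊼ Z
g4 = Y ⊼ g3 = Y ⊼ (((Z ⊼ Y) ⊼ Y) ⊼ Z)
g5 = g3 ⊼ g4 = (((Z ⊼ Y) ⊼ Y) ⊼ Z) ⊼ (Y ⊼ (((Z ⊼ Y) ⊼ Y) ⊼ Z))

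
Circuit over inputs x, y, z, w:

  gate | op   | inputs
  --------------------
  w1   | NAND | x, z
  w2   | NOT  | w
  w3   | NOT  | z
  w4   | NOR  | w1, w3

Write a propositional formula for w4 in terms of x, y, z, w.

w1 = x NAND z
w3 = NOT z
w4 = w1 NOR w3 = (x NAND z) NOR NOT z

(x NAND z) NOR NOT z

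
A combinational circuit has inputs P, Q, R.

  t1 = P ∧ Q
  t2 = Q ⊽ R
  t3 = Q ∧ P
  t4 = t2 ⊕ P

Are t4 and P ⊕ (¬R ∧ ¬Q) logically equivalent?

Yes

t2 = Q ⊽ R
t4 = t2 ⊕ P = (Q ⊽ R) ⊕ P
At P=0, Q=0, R=1: circuit gives 0, formula gives 0.
At P=0, Q=0, R=0: circuit gives 1, formula gives 1.
Agrees on all 8 inputs.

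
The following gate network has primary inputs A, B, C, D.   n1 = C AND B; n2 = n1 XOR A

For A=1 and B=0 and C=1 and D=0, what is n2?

n1 = 1 AND 0 = 0
n2 = 0 XOR 1 = 1

1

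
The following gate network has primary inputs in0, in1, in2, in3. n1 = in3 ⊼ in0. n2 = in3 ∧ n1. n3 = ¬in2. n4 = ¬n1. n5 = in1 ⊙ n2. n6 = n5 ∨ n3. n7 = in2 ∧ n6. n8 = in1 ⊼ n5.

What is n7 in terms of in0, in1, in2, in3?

in2 ∧ ((in1 ⊙ (in3 ∧ (in3 ⊼ in0))) ∨ ¬in2)

n1 = in3 ⊼ in0
n2 = in3 ∧ n1 = in3 ∧ (in3 ⊼ in0)
n3 = ¬in2
n5 = in1 ⊙ n2 = in1 ⊙ (in3 ∧ (in3 ⊼ in0))
n6 = n5 ∨ n3 = (in1 ⊙ (in3 ∧ (in3 ⊼ in0))) ∨ ¬in2
n7 = in2 ∧ n6 = in2 ∧ ((in1 ⊙ (in3 ∧ (in3 ⊼ in0))) ∨ ¬in2)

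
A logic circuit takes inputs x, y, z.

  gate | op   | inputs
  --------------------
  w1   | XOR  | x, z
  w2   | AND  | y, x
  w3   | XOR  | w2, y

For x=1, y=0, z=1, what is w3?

0

w2 = 0 AND 1 = 0
w3 = 0 XOR 0 = 0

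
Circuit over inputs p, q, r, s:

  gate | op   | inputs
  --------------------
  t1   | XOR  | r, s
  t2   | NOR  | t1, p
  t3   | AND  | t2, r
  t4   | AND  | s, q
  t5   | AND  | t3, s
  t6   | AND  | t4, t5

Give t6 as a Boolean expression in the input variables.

(s AND q) AND ((((r XOR s) NOR p) AND r) AND s)

t1 = r XOR s
t2 = t1 NOR p = (r XOR s) NOR p
t3 = t2 AND r = ((r XOR s) NOR p) AND r
t4 = s AND q
t5 = t3 AND s = (((r XOR s) NOR p) AND r) AND s
t6 = t4 AND t5 = (s AND q) AND ((((r XOR s) NOR p) AND r) AND s)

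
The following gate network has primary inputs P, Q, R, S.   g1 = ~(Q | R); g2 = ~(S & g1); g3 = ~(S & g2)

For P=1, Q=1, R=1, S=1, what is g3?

g1 = ~(1 | 1) = 0
g2 = ~(1 & 0) = 1
g3 = ~(1 & 1) = 0

0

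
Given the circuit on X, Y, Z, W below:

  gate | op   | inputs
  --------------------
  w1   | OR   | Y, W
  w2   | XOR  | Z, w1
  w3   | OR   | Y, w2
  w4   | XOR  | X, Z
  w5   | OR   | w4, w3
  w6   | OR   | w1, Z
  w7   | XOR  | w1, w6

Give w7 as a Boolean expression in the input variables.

w1 = Y OR W
w6 = w1 OR Z = (Y OR W) OR Z
w7 = w1 XOR w6 = (Y OR W) XOR ((Y OR W) OR Z)

(Y OR W) XOR ((Y OR W) OR Z)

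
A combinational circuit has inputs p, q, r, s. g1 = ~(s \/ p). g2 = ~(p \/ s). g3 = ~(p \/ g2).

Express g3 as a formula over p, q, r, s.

~(p \/ (~(p \/ s)))

g2 = ~(p \/ s)
g3 = ~(p \/ g2) = ~(p \/ (~(p \/ s)))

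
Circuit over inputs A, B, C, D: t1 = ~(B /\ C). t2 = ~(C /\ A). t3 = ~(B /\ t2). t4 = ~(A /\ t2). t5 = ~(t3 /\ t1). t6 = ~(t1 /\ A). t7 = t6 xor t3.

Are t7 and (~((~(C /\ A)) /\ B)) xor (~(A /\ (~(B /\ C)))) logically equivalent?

t1 = ~(B /\ C)
t2 = ~(C /\ A)
t3 = ~(B /\ t2) = ~(B /\ (~(C /\ A)))
t6 = ~(t1 /\ A) = ~((~(B /\ C)) /\ A)
t7 = t6 xor t3 = (~((~(B /\ C)) /\ A)) xor (~(B /\ (~(C /\ A))))
At A=0, B=0, C=0, D=0: circuit gives 0, formula gives 0.
At A=0, B=1, C=0, D=0: circuit gives 1, formula gives 1.
Agrees on all 16 inputs.

Yes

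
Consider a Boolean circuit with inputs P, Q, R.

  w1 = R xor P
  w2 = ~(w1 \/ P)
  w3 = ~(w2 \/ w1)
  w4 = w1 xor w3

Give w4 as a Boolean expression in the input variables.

w1 = R xor P
w2 = ~(w1 \/ P) = ~((R xor P) \/ P)
w3 = ~(w2 \/ w1) = ~((~((R xor P) \/ P)) \/ (R xor P))
w4 = w1 xor w3 = (R xor P) xor (~((~((R xor P) \/ P)) \/ (R xor P)))

(R xor P) xor (~((~((R xor P) \/ P)) \/ (R xor P)))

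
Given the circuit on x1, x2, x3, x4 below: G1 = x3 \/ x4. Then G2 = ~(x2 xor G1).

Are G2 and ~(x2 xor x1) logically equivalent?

G1 = x3 \/ x4
G2 = ~(x2 xor G1) = ~(x2 xor (x3 \/ x4))
At x1=0, x2=0, x3=0, x4=1: circuit gives 0, formula gives 1.

No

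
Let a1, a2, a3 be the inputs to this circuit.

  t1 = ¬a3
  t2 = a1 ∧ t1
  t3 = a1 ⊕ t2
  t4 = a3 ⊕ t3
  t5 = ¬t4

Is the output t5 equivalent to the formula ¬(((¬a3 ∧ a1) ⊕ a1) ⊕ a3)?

Yes

t1 = ¬a3
t2 = a1 ∧ t1 = a1 ∧ ¬a3
t3 = a1 ⊕ t2 = a1 ⊕ (a1 ∧ ¬a3)
t4 = a3 ⊕ t3 = a3 ⊕ (a1 ⊕ (a1 ∧ ¬a3))
t5 = ¬t4 = ¬(a3 ⊕ (a1 ⊕ (a1 ∧ ¬a3)))
At a1=0, a2=0, a3=1: circuit gives 0, formula gives 0.
At a1=0, a2=0, a3=0: circuit gives 1, formula gives 1.
Agrees on all 8 inputs.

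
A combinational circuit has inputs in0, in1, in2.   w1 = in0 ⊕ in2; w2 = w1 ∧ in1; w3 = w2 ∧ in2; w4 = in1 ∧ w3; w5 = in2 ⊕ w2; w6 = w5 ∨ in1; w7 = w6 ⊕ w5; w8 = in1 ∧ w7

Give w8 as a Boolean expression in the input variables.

in1 ∧ (((in2 ⊕ ((in0 ⊕ in2) ∧ in1)) ∨ in1) ⊕ (in2 ⊕ ((in0 ⊕ in2) ∧ in1)))

w1 = in0 ⊕ in2
w2 = w1 ∧ in1 = (in0 ⊕ in2) ∧ in1
w5 = in2 ⊕ w2 = in2 ⊕ ((in0 ⊕ in2) ∧ in1)
w6 = w5 ∨ in1 = (in2 ⊕ ((in0 ⊕ in2) ∧ in1)) ∨ in1
w7 = w6 ⊕ w5 = ((in2 ⊕ ((in0 ⊕ in2) ∧ in1)) ∨ in1) ⊕ (in2 ⊕ ((in0 ⊕ in2) ∧ in1))
w8 = in1 ∧ w7 = in1 ∧ (((in2 ⊕ ((in0 ⊕ in2) ∧ in1)) ∨ in1) ⊕ (in2 ⊕ ((in0 ⊕ in2) ∧ in1)))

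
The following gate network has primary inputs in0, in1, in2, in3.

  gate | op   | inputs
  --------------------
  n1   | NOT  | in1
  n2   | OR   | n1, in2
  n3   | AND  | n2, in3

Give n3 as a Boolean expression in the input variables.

(NOT in1 OR in2) AND in3

n1 = NOT in1
n2 = n1 OR in2 = NOT in1 OR in2
n3 = n2 AND in3 = (NOT in1 OR in2) AND in3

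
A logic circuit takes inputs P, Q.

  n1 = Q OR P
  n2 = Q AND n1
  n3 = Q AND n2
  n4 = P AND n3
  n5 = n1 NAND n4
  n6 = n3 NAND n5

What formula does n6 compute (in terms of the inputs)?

n1 = Q OR P
n2 = Q AND n1 = Q AND (Q OR P)
n3 = Q AND n2 = Q AND (Q AND (Q OR P))
n4 = P AND n3 = P AND (Q AND (Q AND (Q OR P)))
n5 = n1 NAND n4 = (Q OR P) NAND (P AND (Q AND (Q AND (Q OR P))))
n6 = n3 NAND n5 = (Q AND (Q AND (Q OR P))) NAND ((Q OR P) NAND (P AND (Q AND (Q AND (Q OR P)))))

(Q AND (Q AND (Q OR P))) NAND ((Q OR P) NAND (P AND (Q AND (Q AND (Q OR P)))))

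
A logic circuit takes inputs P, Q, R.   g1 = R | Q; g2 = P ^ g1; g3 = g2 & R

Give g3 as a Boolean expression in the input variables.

(P ^ (R | Q)) & R

g1 = R | Q
g2 = P ^ g1 = P ^ (R | Q)
g3 = g2 & R = (P ^ (R | Q)) & R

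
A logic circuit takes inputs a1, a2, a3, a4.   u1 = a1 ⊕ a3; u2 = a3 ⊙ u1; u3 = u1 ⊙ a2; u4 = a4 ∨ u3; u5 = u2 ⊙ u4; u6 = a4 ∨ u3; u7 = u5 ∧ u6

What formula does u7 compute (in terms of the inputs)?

((a3 ⊙ (a1 ⊕ a3)) ⊙ (a4 ∨ ((a1 ⊕ a3) ⊙ a2))) ∧ (a4 ∨ ((a1 ⊕ a3) ⊙ a2))

u1 = a1 ⊕ a3
u2 = a3 ⊙ u1 = a3 ⊙ (a1 ⊕ a3)
u3 = u1 ⊙ a2 = (a1 ⊕ a3) ⊙ a2
u4 = a4 ∨ u3 = a4 ∨ ((a1 ⊕ a3) ⊙ a2)
u5 = u2 ⊙ u4 = (a3 ⊙ (a1 ⊕ a3)) ⊙ (a4 ∨ ((a1 ⊕ a3) ⊙ a2))
u6 = a4 ∨ u3 = a4 ∨ ((a1 ⊕ a3) ⊙ a2)
u7 = u5 ∧ u6 = ((a3 ⊙ (a1 ⊕ a3)) ⊙ (a4 ∨ ((a1 ⊕ a3) ⊙ a2))) ∧ (a4 ∨ ((a1 ⊕ a3) ⊙ a2))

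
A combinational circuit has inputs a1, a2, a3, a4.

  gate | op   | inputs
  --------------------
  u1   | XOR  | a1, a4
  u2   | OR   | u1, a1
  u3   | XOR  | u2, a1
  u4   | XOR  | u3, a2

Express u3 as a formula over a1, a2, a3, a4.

u1 = a1 XOR a4
u2 = u1 OR a1 = (a1 XOR a4) OR a1
u3 = u2 XOR a1 = ((a1 XOR a4) OR a1) XOR a1

((a1 XOR a4) OR a1) XOR a1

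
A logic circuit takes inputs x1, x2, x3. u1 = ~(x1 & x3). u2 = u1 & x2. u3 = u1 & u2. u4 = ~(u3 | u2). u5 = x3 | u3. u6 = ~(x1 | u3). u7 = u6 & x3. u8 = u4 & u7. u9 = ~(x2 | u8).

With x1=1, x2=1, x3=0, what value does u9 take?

u1 = ~(1 & 0) = 1
u2 = 1 & 1 = 1
u3 = 1 & 1 = 1
u4 = ~(1 | 1) = 0
u6 = ~(1 | 1) = 0
u7 = 0 & 0 = 0
u8 = 0 & 0 = 0
u9 = ~(1 | 0) = 0

0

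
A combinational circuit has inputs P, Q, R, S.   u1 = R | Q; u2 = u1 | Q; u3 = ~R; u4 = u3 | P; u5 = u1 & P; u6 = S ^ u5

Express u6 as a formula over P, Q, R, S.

S ^ ((R | Q) & P)

u1 = R | Q
u5 = u1 & P = (R | Q) & P
u6 = S ^ u5 = S ^ ((R | Q) & P)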